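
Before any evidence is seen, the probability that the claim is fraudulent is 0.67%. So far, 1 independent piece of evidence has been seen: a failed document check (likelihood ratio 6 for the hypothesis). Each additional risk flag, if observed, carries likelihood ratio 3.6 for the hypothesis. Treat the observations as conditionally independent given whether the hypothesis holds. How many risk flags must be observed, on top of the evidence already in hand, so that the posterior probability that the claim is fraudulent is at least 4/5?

4

Prior odds = 0.0067/0.9933 = 67/9933.
Bayes factor of the evidence already in hand = 6.
Odds after that evidence = (67/9933) × 6 = 134/3311.
Target odds = 0.8/0.2 = 4.
Need 3.6ⁿ ≥ 4 ÷ (134/3311) = 6622/67.
3.6³ = 46.656 falls short of 6622/67 but 3.6⁴ = 167.9616 reaches it, so n = 4.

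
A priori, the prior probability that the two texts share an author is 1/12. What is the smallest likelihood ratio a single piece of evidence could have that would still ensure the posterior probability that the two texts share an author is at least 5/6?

Prior odds = (1/12)/(11/12) = 1/11.
Target odds = (5/6)/(1/6) = 5.
Required Bayes factor = 5 ÷ (1/11) = 55.

55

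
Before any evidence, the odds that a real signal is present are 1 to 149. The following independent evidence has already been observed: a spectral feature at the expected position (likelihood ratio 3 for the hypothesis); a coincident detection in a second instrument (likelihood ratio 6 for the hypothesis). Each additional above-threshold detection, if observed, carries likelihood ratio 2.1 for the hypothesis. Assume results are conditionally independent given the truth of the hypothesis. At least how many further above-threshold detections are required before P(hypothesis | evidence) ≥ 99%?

Prior odds = 1/149.
Combined Bayes factor of the evidence already in hand = 3 × 6 = 18.
Odds after that evidence = (1/149) × 18 = 18/149.
Target odds = 0.99/0.01 = 99.
Need 2.1ⁿ ≥ 99 ÷ (18/149) = 819.5.
2.1⁹ ≈794.28 falls short of 819.5 but 2.1¹⁰ ≈1667.99 reaches it, so n = 10.

10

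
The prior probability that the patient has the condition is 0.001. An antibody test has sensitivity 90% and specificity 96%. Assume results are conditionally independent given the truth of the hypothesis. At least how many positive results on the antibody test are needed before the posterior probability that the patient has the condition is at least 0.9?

Prior odds: 0.001 ÷ 0.999 = 1/999.
False-positive rate = 1 − 0.96 = 0.04; likelihood ratio of a positive = 0.9/0.04 = 22.5.
Target odds: 0.9 ÷ 0.1 = 9.
Require 22.5ⁿ ≥ 9 ÷ (1/999) = 8991.
22.5² = 506.25 falls short of 8991 but 22.5³ = 11390.625 reaches it, so n = 3.

3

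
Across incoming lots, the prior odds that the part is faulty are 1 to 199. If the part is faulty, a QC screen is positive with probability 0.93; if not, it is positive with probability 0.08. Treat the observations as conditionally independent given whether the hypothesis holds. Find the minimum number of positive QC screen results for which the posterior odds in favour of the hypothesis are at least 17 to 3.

3

Prior odds = 1/199.
Likelihood ratio of a positive = 0.93/0.08 = 11.625.
Target odds = 17/3.
Need (1/199) × 11.625ⁿ ≥ 17/3, i.e. 11.625ⁿ ≥ 3383/3.
11.625² = 135.140625 falls short of 3383/3 but 11.625³ = 804357/512 reaches it, so n = 3.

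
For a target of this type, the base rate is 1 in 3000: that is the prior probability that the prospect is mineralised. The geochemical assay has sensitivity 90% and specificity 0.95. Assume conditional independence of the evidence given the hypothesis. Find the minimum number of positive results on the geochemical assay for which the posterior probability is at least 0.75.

Prior odds = (1/3000)/(2999/3000) = 1/2999.
False-positive rate = 1 − 0.95 = 0.05; likelihood ratio of a positive = 0.9/0.05 = 18.
Target odds: 0.75 ÷ 0.25 = 3.
Need (1/2999) × 18ⁿ ≥ 3, i.e. 18ⁿ ≥ 8997.
18³ = 5832 falls short of 8997 but 18⁴ = 104976 reaches it, so n = 4.

4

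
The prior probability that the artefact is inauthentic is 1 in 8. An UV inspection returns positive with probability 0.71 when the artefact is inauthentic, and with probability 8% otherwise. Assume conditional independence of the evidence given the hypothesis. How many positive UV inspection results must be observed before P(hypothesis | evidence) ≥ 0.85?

Prior odds: 0.125 ÷ 0.875 = 1/7.
Likelihood ratio of a positive result = 0.71/0.08 = 8.875.
Target odds: 0.85 ÷ 0.15 = 17/3.
Require 8.875ⁿ ≥ 17/3 ÷ (1/7) = 119/3.
8.875¹ = 8.875 falls short of 119/3 but 8.875² = 78.765625 reaches it, so n = 2.

2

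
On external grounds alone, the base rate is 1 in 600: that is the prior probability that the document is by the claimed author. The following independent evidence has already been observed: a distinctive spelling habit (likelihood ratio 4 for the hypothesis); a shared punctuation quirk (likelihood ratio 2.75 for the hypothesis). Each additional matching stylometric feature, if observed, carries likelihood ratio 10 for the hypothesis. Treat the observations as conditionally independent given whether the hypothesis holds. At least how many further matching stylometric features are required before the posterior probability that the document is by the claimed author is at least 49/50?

Prior odds = (1/600)/(599/600) = 1/599.
Combined Bayes factor of the evidence already in hand = 4 × 2.75 = 11.
Odds after that evidence = (1/599) × 11 = 11/599.
Target odds = 0.98/0.02 = 49.
Need 10ⁿ ≥ 49 ÷ (11/599) = 29351/11.
10³ = 1000 falls short of 29351/11 but 10⁴ = 10000 reaches it, so n = 4.

4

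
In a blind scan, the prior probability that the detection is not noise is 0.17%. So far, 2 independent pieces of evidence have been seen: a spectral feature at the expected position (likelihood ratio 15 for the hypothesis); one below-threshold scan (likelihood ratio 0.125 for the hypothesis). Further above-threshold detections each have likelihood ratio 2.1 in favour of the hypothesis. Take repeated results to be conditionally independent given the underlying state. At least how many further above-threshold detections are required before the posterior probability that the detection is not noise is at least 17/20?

Prior odds = 0.0017/0.9983 = 17/9983.
Combined Bayes factor of the evidence already in hand = 15 × 0.125 = 1.875.
Odds after that evidence = (17/9983) × 1.875 = 255/79864.
Target odds = 0.85/0.15 = 17/3.
Need 2.1ⁿ ≥ 17/3 ÷ (255/79864) = 79864/45.
2.1¹⁰ ≈1667.99 falls short of 79864/45 but 2.1¹¹ ≈3502.78 reaches it, so n = 11.

11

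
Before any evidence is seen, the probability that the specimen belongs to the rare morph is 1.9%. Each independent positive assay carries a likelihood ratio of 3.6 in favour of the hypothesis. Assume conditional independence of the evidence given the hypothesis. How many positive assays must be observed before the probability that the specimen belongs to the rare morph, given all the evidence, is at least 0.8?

Prior odds: 0.019 ÷ 0.981 = 19/981.
Likelihood ratio per positive assay = 3.6.
Target posterior odds = 0.8/0.2 = 4.
Require 3.6ⁿ ≥ 4 ÷ (19/981) = 3924/19.
3.6⁴ = 167.9616 falls short of 3924/19 but 3.6⁵ = 604.66176 reaches it, so n = 5.

5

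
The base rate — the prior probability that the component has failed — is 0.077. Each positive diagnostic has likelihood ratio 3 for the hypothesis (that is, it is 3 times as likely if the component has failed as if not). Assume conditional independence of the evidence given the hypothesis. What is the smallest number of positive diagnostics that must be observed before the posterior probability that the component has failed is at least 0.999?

Prior odds = 0.077/0.923 = 77/923.
Likelihood ratio per positive diagnostic = 3.
Target posterior odds = 0.999/0.001 = 999.
Need (77/923) × 3ⁿ ≥ 999, i.e. 3ⁿ ≥ 922077/77.
3⁸ = 6561 falls short of 922077/77 but 3⁹ = 19683 reaches it, so n = 9.

9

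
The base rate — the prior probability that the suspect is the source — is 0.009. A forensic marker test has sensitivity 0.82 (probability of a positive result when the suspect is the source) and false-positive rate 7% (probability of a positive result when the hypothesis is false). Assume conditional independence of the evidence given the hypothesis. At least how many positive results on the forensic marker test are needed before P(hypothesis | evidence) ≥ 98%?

4

Prior odds = 0.009/0.991 = 9/991.
Likelihood ratio of a positive result = 0.82/0.07 = 82/7.
Target posterior odds = 0.98/0.02 = 49.
Require (82/7)ⁿ ≥ 49 ÷ (9/991) = 48559/9.
(82/7)³ = 551368/343 falls short of 48559/9 but (82/7)⁴ = 45212176/2401 reaches it, so n = 4.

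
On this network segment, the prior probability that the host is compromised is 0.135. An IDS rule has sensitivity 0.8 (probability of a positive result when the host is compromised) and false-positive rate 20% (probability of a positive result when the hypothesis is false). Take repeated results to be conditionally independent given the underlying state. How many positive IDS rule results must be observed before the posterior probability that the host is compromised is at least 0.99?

5

Prior odds = 0.135/0.865 = 27/173.
Likelihood ratio of a positive result = 0.8/0.2 = 4.
Target posterior odds = 0.99/0.01 = 99.
Need (27/173) × 4ⁿ ≥ 99, i.e. 4ⁿ ≥ 1903/3.
4⁴ = 256 falls short of 1903/3 but 4⁵ = 1024 reaches it, so n = 5.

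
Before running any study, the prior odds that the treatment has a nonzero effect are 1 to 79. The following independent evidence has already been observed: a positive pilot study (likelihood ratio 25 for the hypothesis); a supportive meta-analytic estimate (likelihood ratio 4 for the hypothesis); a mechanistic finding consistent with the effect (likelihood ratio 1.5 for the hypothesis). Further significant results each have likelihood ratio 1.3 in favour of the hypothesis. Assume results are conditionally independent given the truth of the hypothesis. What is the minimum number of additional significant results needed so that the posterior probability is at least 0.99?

Prior odds = 1/79.
Combined Bayes factor of the evidence already in hand = 25 × 4 × 1.5 = 150.
Odds after that evidence = (1/79) × 150 = 150/79.
Target odds = 0.99/0.01 = 99.
Need 1.3ⁿ ≥ 99 ÷ (150/79) = 52.14.
1.3¹⁵ ≈51.1859 falls short of 52.14 but 1.3¹⁶ ≈66.5417 reaches it, so n = 16.

16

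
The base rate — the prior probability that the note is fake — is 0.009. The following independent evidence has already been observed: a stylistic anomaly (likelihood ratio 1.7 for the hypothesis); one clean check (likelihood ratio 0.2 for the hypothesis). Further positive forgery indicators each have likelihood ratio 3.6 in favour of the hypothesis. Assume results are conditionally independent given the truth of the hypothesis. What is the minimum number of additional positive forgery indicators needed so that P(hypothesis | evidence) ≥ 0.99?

Prior odds = 0.009/0.991 = 9/991.
Combined Bayes factor of the evidence already in hand = 1.7 × 0.2 = 0.34.
Odds after that evidence = (9/991) × 0.34 = 153/49550.
Target odds = 0.99/0.01 = 99.
Need 3.6ⁿ ≥ 99 ÷ (153/49550) = 545050/17.
3.6⁸ ≈28211.1 falls short of 545050/17 but 3.6⁹ ≈101560 reaches it, so n = 9.

9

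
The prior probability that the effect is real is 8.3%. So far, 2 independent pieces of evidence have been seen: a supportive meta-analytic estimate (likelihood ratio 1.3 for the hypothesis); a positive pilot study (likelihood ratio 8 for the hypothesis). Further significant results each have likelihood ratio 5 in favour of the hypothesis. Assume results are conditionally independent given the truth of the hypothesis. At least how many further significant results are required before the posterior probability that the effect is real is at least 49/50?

Prior odds = 0.083/0.917 = 83/917.
Combined Bayes factor of the evidence already in hand = 1.3 × 8 = 10.4.
Odds after that evidence = (83/917) × 10.4 = 4316/4585.
Target odds = 0.98/0.02 = 49.
Need 5ⁿ ≥ 49 ÷ (4316/4585) = 224665/4316.
5² = 25 falls short of 224665/4316 but 5³ = 125 reaches it, so n = 3.

3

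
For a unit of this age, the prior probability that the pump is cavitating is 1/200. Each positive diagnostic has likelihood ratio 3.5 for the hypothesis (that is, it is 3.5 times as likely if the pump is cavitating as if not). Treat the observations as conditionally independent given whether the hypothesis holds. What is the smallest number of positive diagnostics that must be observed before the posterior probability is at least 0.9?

6

Prior odds: 0.005 ÷ 0.995 = 1/199.
Likelihood ratio per positive diagnostic = 3.5.
Target posterior odds = 0.9/0.1 = 9.
Require 3.5ⁿ ≥ 9 ÷ (1/199) = 1791.
3.5⁵ = 525.21875 falls short of 1791 but 3.5⁶ = 1838.265625 reaches it, so n = 6.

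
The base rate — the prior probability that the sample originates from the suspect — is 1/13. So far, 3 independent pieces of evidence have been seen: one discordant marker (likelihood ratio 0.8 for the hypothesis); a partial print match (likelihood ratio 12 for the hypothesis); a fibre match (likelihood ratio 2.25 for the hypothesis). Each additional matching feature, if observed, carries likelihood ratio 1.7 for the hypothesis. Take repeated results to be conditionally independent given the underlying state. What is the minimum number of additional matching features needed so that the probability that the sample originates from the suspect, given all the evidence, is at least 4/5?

Prior odds = (1/13)/(12/13) = 1/12.
Combined Bayes factor of the evidence already in hand = 0.8 × 12 × 2.25 = 21.6.
Odds after that evidence = (1/12) × 21.6 = 1.8.
Target odds = 0.8/0.2 = 4.
Need 1.7ⁿ ≥ 4 ÷ 1.8 = 20/9.
1.7¹ = 1.7 falls short of 20/9 but 1.7² = 2.89 reaches it, so n = 2.

2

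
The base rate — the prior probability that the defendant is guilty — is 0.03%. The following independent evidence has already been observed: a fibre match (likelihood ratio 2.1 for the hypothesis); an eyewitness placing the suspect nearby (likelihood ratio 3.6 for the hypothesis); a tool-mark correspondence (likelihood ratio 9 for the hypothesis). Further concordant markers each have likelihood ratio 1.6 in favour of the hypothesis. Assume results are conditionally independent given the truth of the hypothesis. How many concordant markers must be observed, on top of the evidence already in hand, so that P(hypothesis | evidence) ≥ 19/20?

Prior odds = 0.0003/0.9997 = 3/9997.
Combined Bayes factor of the evidence already in hand = 2.1 × 3.6 × 9 = 68.04.
Odds after that evidence = (3/9997) × 68.04 = 5103/249925.
Target odds = 0.95/0.05 = 19.
Need 1.6ⁿ ≥ 19 ÷ (5103/249925) = 4748575/5103.
1.6¹⁴ ≈720.576 falls short of 4748575/5103 but 1.6¹⁵ ≈1152.92 reaches it, so n = 15.

15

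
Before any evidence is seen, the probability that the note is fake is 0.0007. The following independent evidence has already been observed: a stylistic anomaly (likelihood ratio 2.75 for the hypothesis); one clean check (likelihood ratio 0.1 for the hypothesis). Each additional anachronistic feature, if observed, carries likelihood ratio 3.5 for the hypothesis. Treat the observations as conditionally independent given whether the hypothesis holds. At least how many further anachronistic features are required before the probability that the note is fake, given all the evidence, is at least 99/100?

Prior odds = 0.0007/0.9993 = 7/9993.
Combined Bayes factor of the evidence already in hand = 2.75 × 0.1 = 0.275.
Odds after that evidence = (7/9993) × 0.275 = 77/399720.
Target odds = 0.99/0.01 = 99.
Need 3.5ⁿ ≥ 99 ÷ (77/399720) = 3597480/7.
3.5¹⁰ = 282475249/1024 falls short of 3597480/7 but 3.5¹¹ ≈965492 reaches it, so n = 11.

11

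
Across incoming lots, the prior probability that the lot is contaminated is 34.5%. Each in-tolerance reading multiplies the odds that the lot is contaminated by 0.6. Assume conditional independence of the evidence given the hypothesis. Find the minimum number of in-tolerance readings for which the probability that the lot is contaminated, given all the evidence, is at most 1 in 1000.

Prior odds: 0.345 ÷ 0.655 = 69/131.
Likelihood ratio per in-tolerance reading = 0.6.
Target posterior odds = 0.001/0.999 = 1/999.
Need (69/131) × 0.6ⁿ ≤ 1/999, i.e. 0.6ⁿ ≤ 131/68931.
0.6¹² = 531441/244140625 is still above 131/68931 but 0.6¹³ ≈0.00130607 is at or below it, so n = 13.

13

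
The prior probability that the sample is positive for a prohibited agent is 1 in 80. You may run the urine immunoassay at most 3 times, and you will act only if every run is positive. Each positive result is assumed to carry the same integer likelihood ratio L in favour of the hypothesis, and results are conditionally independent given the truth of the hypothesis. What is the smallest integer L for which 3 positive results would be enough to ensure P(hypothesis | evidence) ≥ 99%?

20

Prior odds = 0.0125/0.9875 = 1/79.
Target odds = 0.99/0.01 = 99.
Need L³ ≥ 99 ÷ (1/79) = 7821.
19³ = 6859 < 7821 ≤ 8000 = 20³, so L = 20.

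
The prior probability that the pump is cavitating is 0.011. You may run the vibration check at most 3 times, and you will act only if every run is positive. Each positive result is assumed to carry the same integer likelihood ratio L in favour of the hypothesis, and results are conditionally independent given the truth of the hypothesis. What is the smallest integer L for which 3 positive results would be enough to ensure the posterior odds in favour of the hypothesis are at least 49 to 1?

17

Prior odds = 0.011/0.989 = 11/989.
Target odds = 49.
Need L³ ≥ 49 ÷ (11/989) = 48461/11.
16³ = 4096 < 48461/11 ≤ 4913 = 17³, so L = 17.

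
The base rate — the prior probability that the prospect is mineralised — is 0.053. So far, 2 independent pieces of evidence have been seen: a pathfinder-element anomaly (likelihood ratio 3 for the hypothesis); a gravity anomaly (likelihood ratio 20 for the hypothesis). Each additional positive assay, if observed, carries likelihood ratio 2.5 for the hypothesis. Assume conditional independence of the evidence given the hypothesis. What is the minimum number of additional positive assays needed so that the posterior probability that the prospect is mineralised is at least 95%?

Prior odds = 0.053/0.947 = 53/947.
Combined Bayes factor of the evidence already in hand = 3 × 20 = 60.
Odds after that evidence = (53/947) × 60 = 3180/947.
Target odds = 0.95/0.05 = 19.
Need 2.5ⁿ ≥ 19 ÷ (3180/947) = 17993/3180.
2.5¹ = 2.5 falls short of 17993/3180 but 2.5² = 6.25 reaches it, so n = 2.

2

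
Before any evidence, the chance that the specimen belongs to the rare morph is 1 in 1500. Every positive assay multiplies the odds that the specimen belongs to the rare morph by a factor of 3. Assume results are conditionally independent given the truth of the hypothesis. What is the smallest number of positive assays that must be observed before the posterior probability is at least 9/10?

9

Prior odds = (1/1500)/(1499/1500) = 1/1499.
Likelihood ratio per positive assay = 3.
Target odds: 0.9 ÷ 0.1 = 9.
Need (1/1499) × 3ⁿ ≥ 9, i.e. 3ⁿ ≥ 13491.
3⁸ = 6561 falls short of 13491 but 3⁹ = 19683 reaches it, so n = 9.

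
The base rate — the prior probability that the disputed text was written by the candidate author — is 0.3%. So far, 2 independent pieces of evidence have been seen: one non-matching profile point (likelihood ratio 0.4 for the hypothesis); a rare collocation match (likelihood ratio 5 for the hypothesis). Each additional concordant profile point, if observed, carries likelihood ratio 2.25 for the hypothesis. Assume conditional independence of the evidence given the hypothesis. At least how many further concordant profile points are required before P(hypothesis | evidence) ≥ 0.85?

Prior odds = 0.003/0.997 = 3/997.
Combined Bayes factor of the evidence already in hand = 0.4 × 5 = 2.
Odds after that evidence = (3/997) × 2 = 6/997.
Target odds = 0.85/0.15 = 17/3.
Need 2.25ⁿ ≥ 17/3 ÷ (6/997) = 16949/18.
2.25⁸ = 43046721/65536 falls short of 16949/18 but 2.25⁹ = 387420489/262144 reaches it, so n = 9.

9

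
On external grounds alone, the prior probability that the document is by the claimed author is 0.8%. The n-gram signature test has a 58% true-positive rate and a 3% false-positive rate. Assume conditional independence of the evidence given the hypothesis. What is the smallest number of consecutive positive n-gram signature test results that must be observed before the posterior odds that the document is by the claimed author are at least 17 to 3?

3

Prior odds = 0.008/0.992 = 1/124.
Likelihood ratio of a positive result = 0.58/0.03 = 58/3.
Target odds = 17/3.
Require (58/3)ⁿ ≥ 17/3 ÷ (1/124) = 2108/3.
(58/3)² = 3364/9 falls short of 2108/3 but (58/3)³ = 195112/27 reaches it, so n = 3.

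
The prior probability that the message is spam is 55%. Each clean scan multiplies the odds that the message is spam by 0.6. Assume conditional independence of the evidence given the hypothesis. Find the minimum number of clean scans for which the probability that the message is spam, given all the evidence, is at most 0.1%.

14

Prior odds = 0.55/0.45 = 11/9.
Likelihood ratio per clean scan = 0.6.
Target posterior odds = 0.001/0.999 = 1/999.
Need (11/9) × 0.6ⁿ ≤ 1/999, i.e. 0.6ⁿ ≤ 1/1221.
0.6¹³ ≈0.00130607 is still above 1/1221 but 0.6¹⁴ ≈0.000783642 is at or below it, so n = 14.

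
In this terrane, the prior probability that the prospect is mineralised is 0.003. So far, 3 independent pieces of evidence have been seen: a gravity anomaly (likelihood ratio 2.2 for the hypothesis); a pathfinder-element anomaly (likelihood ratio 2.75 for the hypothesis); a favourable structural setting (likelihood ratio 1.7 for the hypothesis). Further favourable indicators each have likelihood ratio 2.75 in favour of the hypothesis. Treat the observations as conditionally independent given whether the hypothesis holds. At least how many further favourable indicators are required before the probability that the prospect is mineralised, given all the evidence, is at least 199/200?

9

Prior odds = 0.003/0.997 = 3/997.
Combined Bayes factor of the evidence already in hand = 2.2 × 2.75 × 1.7 = 10.285.
Odds after that evidence = (3/997) × 10.285 = 6171/199400.
Target odds = 0.995/0.005 = 199.
Need 2.75ⁿ ≥ 199 ÷ (6171/199400) = 39680600/6171.
2.75⁸ = 214358881/65536 falls short of 39680600/6171 but 2.75⁹ ≈8994.86 reaches it, so n = 9.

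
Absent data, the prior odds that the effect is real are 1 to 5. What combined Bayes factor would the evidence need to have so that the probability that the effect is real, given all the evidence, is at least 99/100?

495

Prior odds = 0.2.
Target odds = 0.99/0.01 = 99.
Required Bayes factor = 99 ÷ 0.2 = 495.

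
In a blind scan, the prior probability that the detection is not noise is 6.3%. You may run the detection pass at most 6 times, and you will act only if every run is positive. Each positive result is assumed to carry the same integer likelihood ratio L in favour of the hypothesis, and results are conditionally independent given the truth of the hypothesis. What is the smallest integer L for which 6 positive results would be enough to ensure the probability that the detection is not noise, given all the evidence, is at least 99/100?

4

Prior odds = 0.063/0.937 = 63/937.
Target odds = 0.99/0.01 = 99.
Need L⁶ ≥ 99 ÷ (63/937) = 10307/7.
3⁶ = 729 < 10307/7 ≤ 4096 = 4⁶, so L = 4.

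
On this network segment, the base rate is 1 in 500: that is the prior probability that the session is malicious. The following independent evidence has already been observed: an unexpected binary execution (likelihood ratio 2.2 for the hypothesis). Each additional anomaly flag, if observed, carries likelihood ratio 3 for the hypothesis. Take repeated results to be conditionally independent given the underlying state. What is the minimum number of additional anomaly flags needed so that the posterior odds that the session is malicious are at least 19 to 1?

8

Prior odds = 0.002/0.998 = 1/499.
Bayes factor of the evidence already in hand = 2.2.
Odds after that evidence = (1/499) × 2.2 = 11/2495.
Target odds = 19.
Need 3ⁿ ≥ 19 ÷ (11/2495) = 47405/11.
3⁷ = 2187 falls short of 47405/11 but 3⁸ = 6561 reaches it, so n = 8.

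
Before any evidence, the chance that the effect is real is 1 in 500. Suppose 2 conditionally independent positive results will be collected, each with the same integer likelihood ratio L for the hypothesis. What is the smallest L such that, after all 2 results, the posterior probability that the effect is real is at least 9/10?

Prior odds = 0.002/0.998 = 1/499.
Target odds = 0.9/0.1 = 9.
Need L² ≥ 9 ÷ (1/499) = 4491.
67² = 4489 < 4491 ≤ 4624 = 68², so L = 68.

68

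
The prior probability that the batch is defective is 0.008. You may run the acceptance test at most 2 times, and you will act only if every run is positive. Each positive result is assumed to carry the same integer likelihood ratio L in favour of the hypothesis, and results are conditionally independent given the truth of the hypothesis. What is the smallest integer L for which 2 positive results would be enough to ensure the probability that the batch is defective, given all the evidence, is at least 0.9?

34

Prior odds = 0.008/0.992 = 1/124.
Target odds = 0.9/0.1 = 9.
Need L² ≥ 9 ÷ (1/124) = 1116.
33² = 1089 < 1116 ≤ 1156 = 34², so L = 34.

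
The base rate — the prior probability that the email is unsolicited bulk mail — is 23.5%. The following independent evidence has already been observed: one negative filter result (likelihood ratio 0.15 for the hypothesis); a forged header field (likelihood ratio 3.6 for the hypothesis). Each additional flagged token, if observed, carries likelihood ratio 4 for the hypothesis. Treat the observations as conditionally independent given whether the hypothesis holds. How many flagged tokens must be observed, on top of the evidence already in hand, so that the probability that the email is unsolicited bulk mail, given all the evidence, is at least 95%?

4

Prior odds = 0.235/0.765 = 47/153.
Combined Bayes factor of the evidence already in hand = 0.15 × 3.6 = 0.54.
Odds after that evidence = (47/153) × 0.54 = 141/850.
Target odds = 0.95/0.05 = 19.
Need 4ⁿ ≥ 19 ÷ (141/850) = 16150/141.
4³ = 64 falls short of 16150/141 but 4⁴ = 256 reaches it, so n = 4.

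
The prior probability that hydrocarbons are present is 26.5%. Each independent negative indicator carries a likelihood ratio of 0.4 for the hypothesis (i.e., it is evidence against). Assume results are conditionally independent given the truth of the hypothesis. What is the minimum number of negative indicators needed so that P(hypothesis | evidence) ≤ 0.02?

4

Prior odds = 0.265/0.735 = 53/147.
Likelihood ratio per negative indicator = 0.4.
Target odds: 0.02 ÷ 0.98 = 1/49.
Require 0.4ⁿ ≤ 1/49 ÷ (53/147) = 3/53.
0.4³ = 0.064 is still above 3/53 but 0.4⁴ = 0.0256 is at or below it, so n = 4.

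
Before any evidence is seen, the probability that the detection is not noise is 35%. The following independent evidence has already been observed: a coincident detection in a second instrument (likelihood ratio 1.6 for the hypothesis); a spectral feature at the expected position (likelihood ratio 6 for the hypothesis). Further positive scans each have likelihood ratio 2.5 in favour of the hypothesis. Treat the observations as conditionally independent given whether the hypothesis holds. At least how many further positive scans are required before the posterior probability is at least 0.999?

Prior odds = 0.35/0.65 = 7/13.
Combined Bayes factor of the evidence already in hand = 1.6 × 6 = 9.6.
Odds after that evidence = (7/13) × 9.6 = 336/65.
Target odds = 0.999/0.001 = 999.
Need 2.5ⁿ ≥ 999 ÷ (336/65) = 21645/112.
2.5⁵ = 97.65625 falls short of 21645/112 but 2.5⁶ = 244.140625 reaches it, so n = 6.

6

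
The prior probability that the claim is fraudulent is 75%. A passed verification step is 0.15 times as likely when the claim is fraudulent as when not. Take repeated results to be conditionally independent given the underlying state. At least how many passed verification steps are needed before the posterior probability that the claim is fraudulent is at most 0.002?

4

Prior odds = 0.75/0.25 = 3.
Likelihood ratio per passed verification step = 0.15.
Target posterior odds = 0.002/0.998 = 1/499.
Require 0.15ⁿ ≤ 1/499 ÷ 3 = 1/1497.
0.15³ = 0.003375 is still above 1/1497 but 0.15⁴ = 81/160000 is at or below it, so n = 4.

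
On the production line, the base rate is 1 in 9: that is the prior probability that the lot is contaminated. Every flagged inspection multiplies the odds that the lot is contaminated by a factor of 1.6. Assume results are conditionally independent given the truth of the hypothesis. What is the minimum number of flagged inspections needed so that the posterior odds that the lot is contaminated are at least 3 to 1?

Prior odds = (1/9)/(8/9) = 0.125.
Likelihood ratio per flagged inspection = 1.6.
Target odds = 3.
Require 1.6ⁿ ≥ 3 ÷ 0.125 = 24.
1.6⁶ = 262144/15625 falls short of 24 but 1.6⁷ = 2097152/78125 reaches it, so n = 7.

7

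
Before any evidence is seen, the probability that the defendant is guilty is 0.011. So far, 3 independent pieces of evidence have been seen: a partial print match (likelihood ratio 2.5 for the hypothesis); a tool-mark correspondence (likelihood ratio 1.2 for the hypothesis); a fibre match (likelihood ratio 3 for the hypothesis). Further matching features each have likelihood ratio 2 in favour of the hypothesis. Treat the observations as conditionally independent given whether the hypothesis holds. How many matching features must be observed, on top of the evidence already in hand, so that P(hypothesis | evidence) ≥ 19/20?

Prior odds = 0.011/0.989 = 11/989.
Combined Bayes factor of the evidence already in hand = 2.5 × 1.2 × 3 = 9.
Odds after that evidence = (11/989) × 9 = 99/989.
Target odds = 0.95/0.05 = 19.
Need 2ⁿ ≥ 19 ÷ (99/989) = 18791/99.
2⁷ = 128 falls short of 18791/99 but 2⁸ = 256 reaches it, so n = 8.

8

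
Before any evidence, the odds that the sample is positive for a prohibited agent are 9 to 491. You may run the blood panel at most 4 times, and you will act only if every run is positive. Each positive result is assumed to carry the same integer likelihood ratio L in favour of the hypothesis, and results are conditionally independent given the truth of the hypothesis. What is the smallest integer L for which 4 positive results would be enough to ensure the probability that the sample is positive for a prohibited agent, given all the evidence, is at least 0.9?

Prior odds = 9/491.
Target odds = 0.9/0.1 = 9.
Need L⁴ ≥ 9 ÷ (9/491) = 491.
4⁴ = 256 < 491 ≤ 625 = 5⁴, so L = 5.

5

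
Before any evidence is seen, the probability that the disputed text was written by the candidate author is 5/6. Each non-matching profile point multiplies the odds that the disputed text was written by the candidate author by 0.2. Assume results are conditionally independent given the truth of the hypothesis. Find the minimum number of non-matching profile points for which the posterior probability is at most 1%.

Prior odds = (5/6)/(1/6) = 5.
Likelihood ratio per non-matching profile point = 0.2.
Target posterior odds = 0.01/0.99 = 1/99.
Require 0.2ⁿ ≤ 1/99 ÷ 5 = 1/495.
0.2³ = 0.008 is still above 1/495 but 0.2⁴ = 0.0016 is at or below it, so n = 4.

4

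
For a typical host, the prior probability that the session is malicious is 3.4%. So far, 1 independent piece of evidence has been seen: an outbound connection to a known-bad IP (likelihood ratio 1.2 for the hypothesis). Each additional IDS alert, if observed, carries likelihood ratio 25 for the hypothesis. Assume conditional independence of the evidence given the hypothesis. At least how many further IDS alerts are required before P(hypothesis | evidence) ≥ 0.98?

3

Prior odds = 0.034/0.966 = 17/483.
Bayes factor of the evidence already in hand = 1.2.
Odds after that evidence = (17/483) × 1.2 = 34/805.
Target odds = 0.98/0.02 = 49.
Need 25ⁿ ≥ 49 ÷ (34/805) = 39445/34.
25² = 625 falls short of 39445/34 but 25³ = 15625 reaches it, so n = 3.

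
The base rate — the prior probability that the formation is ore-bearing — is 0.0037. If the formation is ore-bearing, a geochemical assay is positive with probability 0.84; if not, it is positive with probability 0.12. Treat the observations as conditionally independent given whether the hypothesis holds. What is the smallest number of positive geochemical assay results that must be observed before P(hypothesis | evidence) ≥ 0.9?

Prior odds: 0.0037 ÷ 0.9963 = 37/9963.
Likelihood ratio of a positive = 0.84/0.12 = 7.
Target posterior odds = 0.9/0.1 = 9.
Need (37/9963) × 7ⁿ ≥ 9, i.e. 7ⁿ ≥ 89667/37.
7⁴ = 2401 falls short of 89667/37 but 7⁵ = 16807 reaches it, so n = 5.

5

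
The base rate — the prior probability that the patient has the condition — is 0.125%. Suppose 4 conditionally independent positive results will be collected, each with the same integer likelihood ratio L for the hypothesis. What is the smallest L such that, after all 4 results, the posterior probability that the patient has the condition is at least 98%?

15

Prior odds = 0.00125/0.99875 = 1/799.
Target odds = 0.98/0.02 = 49.
Need L⁴ ≥ 49 ÷ (1/799) = 39151.
14⁴ = 38416 < 39151 ≤ 50625 = 15⁴, so L = 15.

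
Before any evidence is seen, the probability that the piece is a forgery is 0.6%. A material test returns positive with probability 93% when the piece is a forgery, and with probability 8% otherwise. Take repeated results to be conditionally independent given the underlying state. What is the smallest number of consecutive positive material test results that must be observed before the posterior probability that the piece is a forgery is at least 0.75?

3

Prior odds = 0.006/0.994 = 3/497.
Likelihood ratio of a positive result = 0.93/0.08 = 11.625.
Target posterior odds = 0.75/0.25 = 3.
Need (3/497) × 11.625ⁿ ≥ 3, i.e. 11.625ⁿ ≥ 497.
11.625² = 135.140625 falls short of 497 but 11.625³ = 804357/512 reaches it, so n = 3.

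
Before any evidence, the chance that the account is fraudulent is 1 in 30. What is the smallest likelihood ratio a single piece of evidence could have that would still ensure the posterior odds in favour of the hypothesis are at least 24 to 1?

696

Prior odds = (1/30)/(29/30) = 1/29.
Target odds = 24.
Required Bayes factor = 24 ÷ (1/29) = 696.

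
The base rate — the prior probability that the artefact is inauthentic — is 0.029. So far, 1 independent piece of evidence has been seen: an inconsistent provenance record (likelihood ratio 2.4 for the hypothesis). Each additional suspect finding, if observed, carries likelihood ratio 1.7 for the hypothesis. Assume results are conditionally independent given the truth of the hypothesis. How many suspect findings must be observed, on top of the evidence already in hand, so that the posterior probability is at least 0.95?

Prior odds = 0.029/0.971 = 29/971.
Bayes factor of the evidence already in hand = 2.4.
Odds after that evidence = (29/971) × 2.4 = 348/4855.
Target odds = 0.95/0.05 = 19.
Need 1.7ⁿ ≥ 19 ÷ (348/4855) = 92245/348.
1.7¹⁰ ≈201.599 falls short of 92245/348 but 1.7¹¹ ≈342.719 reaches it, so n = 11.

11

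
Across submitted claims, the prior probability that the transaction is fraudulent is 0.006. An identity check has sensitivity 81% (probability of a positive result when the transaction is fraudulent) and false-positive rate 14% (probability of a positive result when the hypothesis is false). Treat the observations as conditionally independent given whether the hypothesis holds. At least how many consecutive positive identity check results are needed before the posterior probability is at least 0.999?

7

Prior odds = 0.006/0.994 = 3/497.
Likelihood ratio of a positive result = 0.81/0.14 = 81/14.
Target posterior odds = 0.999/0.001 = 999.
Require (81/14)ⁿ ≥ 999 ÷ (3/497) = 165501.
(81/14)⁶ ≈37509.6 falls short of 165501 but (81/14)⁷ ≈217020 reaches it, so n = 7.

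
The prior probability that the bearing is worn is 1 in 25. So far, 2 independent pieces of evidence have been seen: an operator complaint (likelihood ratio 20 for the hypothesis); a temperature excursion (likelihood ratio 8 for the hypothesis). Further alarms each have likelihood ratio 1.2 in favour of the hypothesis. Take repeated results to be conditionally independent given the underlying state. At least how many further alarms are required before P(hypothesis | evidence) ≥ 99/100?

Prior odds = 0.04/0.96 = 1/24.
Combined Bayes factor of the evidence already in hand = 20 × 8 = 160.
Odds after that evidence = (1/24) × 160 = 20/3.
Target odds = 0.99/0.01 = 99.
Need 1.2ⁿ ≥ 99 ÷ (20/3) = 14.85.
1.2¹⁴ ≈12.8392 falls short of 14.85 but 1.2¹⁵ ≈15.407 reaches it, so n = 15.

15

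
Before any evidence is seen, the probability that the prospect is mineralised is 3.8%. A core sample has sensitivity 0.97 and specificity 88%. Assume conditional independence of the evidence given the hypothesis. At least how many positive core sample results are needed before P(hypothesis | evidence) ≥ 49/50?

Prior odds = 0.038/0.962 = 19/481.
False-positive rate = 1 − 0.88 = 0.12; likelihood ratio of a positive = 0.97/0.12 = 97/12.
Target odds: 0.98 ÷ 0.02 = 49.
Need (19/481) × (97/12)ⁿ ≥ 49, i.e. (97/12)ⁿ ≥ 23569/19.
(97/12)³ = 912673/1728 falls short of 23569/19 but (97/12)⁴ = 88529281/20736 reaches it, so n = 4.

4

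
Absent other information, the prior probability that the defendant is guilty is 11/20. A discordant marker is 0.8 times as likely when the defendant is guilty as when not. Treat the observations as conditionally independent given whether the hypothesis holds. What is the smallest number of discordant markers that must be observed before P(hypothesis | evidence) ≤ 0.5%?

Prior odds = 0.55/0.45 = 11/9.
Likelihood ratio per discordant marker = 0.8.
Target posterior odds = 0.005/0.995 = 1/199.
Require 0.8ⁿ ≤ 1/199 ÷ (11/9) = 9/2189.
0.8²⁴ ≈0.00472237 is still above 9/2189 but 0.8²⁵ ≈0.00377789 is at or below it, so n = 25.

25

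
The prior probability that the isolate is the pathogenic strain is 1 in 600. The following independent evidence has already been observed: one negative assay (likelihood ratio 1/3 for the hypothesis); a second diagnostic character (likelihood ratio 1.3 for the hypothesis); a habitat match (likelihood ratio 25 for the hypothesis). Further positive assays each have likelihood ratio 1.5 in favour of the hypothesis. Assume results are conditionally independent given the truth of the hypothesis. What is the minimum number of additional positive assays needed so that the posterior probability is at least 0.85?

15

Prior odds = (1/600)/(599/600) = 1/599.
Combined Bayes factor of the evidence already in hand = (1/3) × 1.3 × 25 = 65/6.
Odds after that evidence = (1/599) × 65/6 = 65/3594.
Target odds = 0.85/0.15 = 17/3.
Need 1.5ⁿ ≥ 17/3 ÷ (65/3594) = 20366/65.
1.5¹⁴ = 4782969/16384 falls short of 20366/65 but 1.5¹⁵ = 14348907/32768 reaches it, so n = 15.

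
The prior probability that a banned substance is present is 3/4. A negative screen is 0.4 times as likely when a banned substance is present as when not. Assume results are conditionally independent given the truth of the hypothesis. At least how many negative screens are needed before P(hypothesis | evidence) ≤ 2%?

Prior odds = 0.75/0.25 = 3.
Likelihood ratio per negative screen = 0.4.
Target odds: 0.02 ÷ 0.98 = 1/49.
Need 3 × 0.4ⁿ ≤ 1/49, i.e. 0.4ⁿ ≤ 1/147.
0.4⁵ = 0.01024 is still above 1/147 but 0.4⁶ = 64/15625 is at or below it, so n = 6.

6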